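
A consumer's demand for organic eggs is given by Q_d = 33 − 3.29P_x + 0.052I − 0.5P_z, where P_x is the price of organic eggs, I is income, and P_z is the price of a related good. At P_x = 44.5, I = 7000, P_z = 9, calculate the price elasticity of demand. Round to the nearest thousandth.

Q_d = 33 − 3.29(44.5) + 0.052(7000) − 0.5(9) = 33 − 146.405 + 364 − 4.5 = 246.095.
∂Q_d/∂P_x = −3.29, so E_p = (−3.29)·(44.5/246.095) ≈ -0.595.
|E_p| < 1: demand is inelastic.

-0.595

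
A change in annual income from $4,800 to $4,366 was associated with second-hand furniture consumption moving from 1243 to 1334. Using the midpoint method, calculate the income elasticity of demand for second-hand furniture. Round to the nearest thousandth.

%ΔQ = (1334 − 1243)/[(1243+1334)/2] = 91/1288.5 ≈ 0.0706.
%ΔY = (4,366 − 4,800)/[(4,800+4,366)/2] = -434/4583 ≈ -0.0947.
E_I = %ΔQ/%ΔY ≈ -0.746.
E_I < 0: inferior good.

-0.746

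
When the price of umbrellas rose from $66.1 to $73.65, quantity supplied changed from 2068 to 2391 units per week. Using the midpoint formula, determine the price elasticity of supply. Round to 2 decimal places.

1.34

%ΔQ = (2391 − 2068)/[(2068 + 2391)/2] = 323/2229.5 ≈ 0.1449.
%Δp = (73.65 − 66.1)/[(66.1 + 73.65)/2] = 7.55/69.875 ≈ 0.1081.
Arc elasticity E = %ΔQ/%Δp ≈ 0.1449/0.1081 ≈ 1.34.
|E| > 1: supply is elastic over this range.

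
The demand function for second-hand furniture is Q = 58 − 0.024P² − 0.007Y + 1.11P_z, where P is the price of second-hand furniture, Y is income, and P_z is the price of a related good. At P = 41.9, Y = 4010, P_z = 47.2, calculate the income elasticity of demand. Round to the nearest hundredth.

-0.70

Evaluating quantity at (P, Y, P_z) gives Q = 58 − 0.024(41.9)² − 0.007(4010) + 1.11(47.2) = 58 − 42.1346 − 28.07 + 52.392 = 40.1874.
∂Q/∂Y = −0.007, so E_I = -0.007·(4010/40.1874) ≈ -0.70.
E_I < 0: inferior good.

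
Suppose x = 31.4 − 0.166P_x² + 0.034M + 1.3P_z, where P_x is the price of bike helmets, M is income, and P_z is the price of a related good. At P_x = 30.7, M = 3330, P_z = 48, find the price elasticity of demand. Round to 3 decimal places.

Substituting, x = 31.4 − 0.166(30.7)² + 0.034(3330) + 1.3(48) = 31.4 − 156.4533 + 113.22 + 62.4 = 50.5667.
∂x/∂P_x = −2·0.166·P_x = -10.1924, so E_p = -10.1924·(30.7/50.5667) ≈ -6.188.
|E_p| > 1: demand is elastic.

-6.188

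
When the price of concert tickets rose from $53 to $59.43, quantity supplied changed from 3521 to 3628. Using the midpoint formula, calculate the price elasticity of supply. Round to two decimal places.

0.26

%ΔQ = (3628 − 3521)/[(3521 + 3628)/2] = 107/3574.5 ≈ 0.0299.
%Δp = (59.43 − 53)/[(53 + 59.43)/2] = 6.43/56.215 ≈ 0.1144.
Arc elasticity E = %ΔQ/%Δp ≈ 0.0299/0.1144 ≈ 0.26.
|E| < 1: supply is inelastic over this range.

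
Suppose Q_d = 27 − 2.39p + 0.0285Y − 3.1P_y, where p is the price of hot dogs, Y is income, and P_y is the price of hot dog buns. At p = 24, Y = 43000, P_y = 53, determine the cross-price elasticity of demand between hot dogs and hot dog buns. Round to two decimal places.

Evaluating quantity at (p, Y, P_y) gives Q_d = 27 − 2.39(24) + 0.0285(43000) − 3.1(53) = 27 − 57.36 + 1225.5 − 164.3 = 1030.84.
∂Q_d/∂P_y = −3.1, so E_xy = -3.1·(53/1030.84) ≈ -0.16.
E_xy < 0: the goods are complements.

-0.16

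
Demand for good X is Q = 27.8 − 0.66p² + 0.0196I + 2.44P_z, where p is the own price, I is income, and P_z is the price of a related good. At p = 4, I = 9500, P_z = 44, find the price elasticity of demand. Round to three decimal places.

-0.068

First evaluate Q: 27.8 − 0.66(4)² + 0.0196(9500) + 2.44(44) = 27.8 − 10.56 + 186.2 + 107.36 = 310.8.
∂Q/∂p = −2·0.66·p = -5.28, so E_p = -5.28·(4/310.8) ≈ -0.068.
|E_p| < 1: demand is inelastic.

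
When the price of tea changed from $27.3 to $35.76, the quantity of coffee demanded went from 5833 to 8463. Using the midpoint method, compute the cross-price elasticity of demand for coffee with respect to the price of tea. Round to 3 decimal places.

1.371

%ΔQ_x = (8463 − 5833)/[(5833+8463)/2] = 2630/7148 ≈ 0.3679.
%ΔP_y = (35.76 − 27.3)/[(27.3+35.76)/2] ≈ 0.2683.
E_xy = 0.3679/0.2683 ≈ 1.371.
E_xy > 0, so coffee and tea are substitutes.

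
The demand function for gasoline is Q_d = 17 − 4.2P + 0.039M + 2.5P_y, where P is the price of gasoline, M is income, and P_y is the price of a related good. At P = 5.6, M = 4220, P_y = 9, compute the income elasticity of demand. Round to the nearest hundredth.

0.91

Q_d = 17 − 4.2(5.6) + 0.039(4220) + 2.5(9) = 17 − 23.52 + 164.58 + 22.5 = 180.56.
∂Q_d/∂M = +0.039, so E_I = 0.039·(4220/180.56) ≈ 0.91.
E_I ∈ (0,1): normal good (necessity).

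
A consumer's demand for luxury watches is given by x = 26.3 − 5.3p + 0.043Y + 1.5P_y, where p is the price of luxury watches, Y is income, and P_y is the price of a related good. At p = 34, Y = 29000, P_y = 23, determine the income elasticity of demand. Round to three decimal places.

1.106

x = 26.3 − 5.3(34) + 0.043(29000) + 1.5(23) = 26.3 − 180.2 + 1247 + 34.5 = 1127.6.
∂x/∂Y = +0.043, so E_I = 0.043·(29000/1127.6) ≈ 1.106.
E_I > 1: normal good (luxury).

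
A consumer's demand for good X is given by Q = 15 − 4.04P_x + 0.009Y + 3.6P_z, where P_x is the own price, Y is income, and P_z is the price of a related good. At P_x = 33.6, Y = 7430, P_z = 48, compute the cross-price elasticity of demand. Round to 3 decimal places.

1.453

First evaluate Q: 15 − 4.04(33.6) + 0.009(7430) + 3.6(48) = 15 − 135.744 + 66.87 + 172.8 = 118.926.
∂Q/∂P_z = +3.6, so E_xy = 3.6·(48/118.926) ≈ 1.453.
E_xy > 0: the goods are substitutes.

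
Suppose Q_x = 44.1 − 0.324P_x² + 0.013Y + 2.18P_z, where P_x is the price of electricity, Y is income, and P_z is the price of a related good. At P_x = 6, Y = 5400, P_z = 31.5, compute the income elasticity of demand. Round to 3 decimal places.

0.410

Substituting, Q_x = 44.1 − 0.324(6)² + 0.013(5400) + 2.18(31.5) = 44.1 − 11.664 + 70.2 + 68.67 = 171.306.
∂Q_x/∂Y = +0.013, so E_I = 0.013·(5400/171.306) ≈ 0.410.
E_I ∈ (0,1): normal good (necessity).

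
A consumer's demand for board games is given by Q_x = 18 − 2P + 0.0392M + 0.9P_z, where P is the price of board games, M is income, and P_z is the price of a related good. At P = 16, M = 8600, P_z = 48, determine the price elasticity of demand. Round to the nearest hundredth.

At the given point, Q_x = 18 − 2(16) + 0.0392(8600) + 0.9(48) = 18 − 32 + 337.12 + 43.2 = 366.32.
∂Q_x/∂P = −2, so E_p = (−2)·(16/366.32) ≈ -0.09.
|E_p| < 1: demand is inelastic.

-0.09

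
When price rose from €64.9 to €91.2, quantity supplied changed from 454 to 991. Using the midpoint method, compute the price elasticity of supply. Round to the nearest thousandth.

%ΔQ = (991 − 454)/[(454 + 991)/2] = 537/722.5 ≈ 0.7433.
%Δp = (91.2 − 64.9)/[(64.9 + 91.2)/2] = 26.3/78.05 ≈ 0.3370.
Arc elasticity E = %ΔQ/%Δp ≈ 0.7433/0.3370 ≈ 2.206.
|E| > 1: supply is elastic over this range.

2.206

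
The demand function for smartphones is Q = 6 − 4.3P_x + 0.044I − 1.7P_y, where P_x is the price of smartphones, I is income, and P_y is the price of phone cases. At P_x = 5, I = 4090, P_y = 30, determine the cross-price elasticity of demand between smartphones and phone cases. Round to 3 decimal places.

-0.449

Substituting, Q = 6 − 4.3(5) + 0.044(4090) − 1.7(30) = 6 − 21.5 + 179.96 − 51 = 113.46.
∂Q/∂P_y = −1.7, so E_xy = -1.7·(30/113.46) ≈ -0.449.
E_xy < 0: the goods are complements.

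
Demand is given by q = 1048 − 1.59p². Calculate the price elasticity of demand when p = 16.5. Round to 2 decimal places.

At p = 16.5, q = 615.1225.
dq/dp = −2·1.59·p = −52.47.
Point elasticity E = (dq/dp)·(p/q) = -52.47 × 16.5/615.1225 ≈ -1.41.
|E| > 1, so demand is elastic at this price.

-1.41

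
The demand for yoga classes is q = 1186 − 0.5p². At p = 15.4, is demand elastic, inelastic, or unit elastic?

At p = 15.4, q = 1067.42.
dq/dp = −2·0.5·p = −15.4.
Point elasticity E = (dq/dp)·(p/q) = -15.4 × 15.4/1067.42 ≈ -0.222.
|E| ≈ 0.222 < 1, so demand is inelastic.

inelastic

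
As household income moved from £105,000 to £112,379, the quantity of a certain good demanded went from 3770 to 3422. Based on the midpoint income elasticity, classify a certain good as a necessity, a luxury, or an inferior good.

%ΔQ = (3422 − 3770)/[(3770+3422)/2] = -348/3596 ≈ -0.0968.
%ΔM = (112,379 − 105,000)/[(105,000+112,379)/2] = 7379/108689.5 ≈ 0.0679.
E_I = %ΔQ/%ΔM ≈ -1.425.
E_I < 0: inferior good.

inferior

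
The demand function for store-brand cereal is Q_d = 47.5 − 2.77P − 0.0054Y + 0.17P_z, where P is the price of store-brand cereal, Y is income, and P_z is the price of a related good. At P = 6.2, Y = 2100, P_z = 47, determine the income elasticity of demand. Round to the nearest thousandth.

-0.420

First evaluate Q_d: 47.5 − 2.77(6.2) − 0.0054(2100) + 0.17(47) = 47.5 − 17.174 − 11.34 + 7.99 = 26.976.
∂Q_d/∂Y = −0.0054, so E_I = -0.0054·(2100/26.976) ≈ -0.420.
E_I < 0: inferior good.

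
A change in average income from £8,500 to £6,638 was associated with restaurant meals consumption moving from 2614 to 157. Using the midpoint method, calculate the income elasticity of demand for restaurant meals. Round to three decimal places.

%ΔQ = (157 − 2614)/[(2614+157)/2] = -2457/1385.5 ≈ -1.7734.
%ΔM = (6,638 − 8,500)/[(8,500+6,638)/2] = -1862/7569 ≈ -0.2460.
E_I = %ΔQ/%ΔM ≈ 7.209.
E_I > 1: normal good (luxury).

7.209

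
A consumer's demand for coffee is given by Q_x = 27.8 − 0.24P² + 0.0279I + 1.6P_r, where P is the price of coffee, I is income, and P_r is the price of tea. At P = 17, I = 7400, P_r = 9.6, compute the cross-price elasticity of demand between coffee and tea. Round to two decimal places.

0.09

Substituting, Q_x = 27.8 − 0.24(17)² + 0.0279(7400) + 1.6(9.6) = 27.8 − 69.36 + 206.46 + 15.36 = 180.26.
∂Q_x/∂P_r = +1.6, so E_xy = 1.6·(9.6/180.26) ≈ 0.09.
E_xy > 0: the goods are substitutes.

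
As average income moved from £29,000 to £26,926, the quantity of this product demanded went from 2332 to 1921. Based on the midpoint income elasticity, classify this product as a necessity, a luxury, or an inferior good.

%ΔQ = (1921 − 2332)/[(2332+1921)/2] = -411/2126.5 ≈ -0.1933.
%ΔY = (26,926 − 29,000)/[(29,000+26,926)/2] = -2074/27963 ≈ -0.0742.
E_I = %ΔQ/%ΔY ≈ 2.606.
E_I > 1: normal good (luxury).

luxury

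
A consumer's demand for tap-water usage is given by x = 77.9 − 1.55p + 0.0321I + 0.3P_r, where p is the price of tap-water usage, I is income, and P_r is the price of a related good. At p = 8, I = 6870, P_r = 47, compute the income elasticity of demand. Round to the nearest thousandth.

0.735

x = 77.9 − 1.55(8) + 0.0321(6870) + 0.3(47) = 77.9 − 12.4 + 220.527 + 14.1 = 300.127.
∂x/∂I = +0.0321, so E_I = 0.0321·(6870/300.127) ≈ 0.735.
E_I ∈ (0,1): normal good (necessity).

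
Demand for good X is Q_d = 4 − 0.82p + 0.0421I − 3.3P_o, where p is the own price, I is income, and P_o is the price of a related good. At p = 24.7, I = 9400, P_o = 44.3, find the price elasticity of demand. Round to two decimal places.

First evaluate Q_d: 4 − 0.82(24.7) + 0.0421(9400) − 3.3(44.3) = 4 − 20.254 + 395.74 − 146.19 = 233.296.
∂Q_d/∂p = −0.82, so E_p = (−0.82)·(24.7/233.296) ≈ -0.09.
|E_p| < 1: demand is inelastic.

-0.09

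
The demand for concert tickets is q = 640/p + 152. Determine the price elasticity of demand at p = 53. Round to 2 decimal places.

-0.07

At p = 53, q = 164.0755.
dq/dp = −640/p² = −0.2278.
Point elasticity E = (dq/dp)·(p/q) = -0.2278 × 53/164.0755 ≈ -0.07.
|E| < 1, so demand is inelastic at this price.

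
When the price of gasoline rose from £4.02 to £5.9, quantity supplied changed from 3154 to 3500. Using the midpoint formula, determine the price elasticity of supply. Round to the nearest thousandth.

%Δq = (3500 − 3154)/[(3154 + 3500)/2] = 346/3327 ≈ 0.1040.
%Δp = (5.9 − 4.02)/[(4.02 + 5.9)/2] = 1.88/4.96 ≈ 0.3790.
Arc elasticity E = %Δq/%Δp ≈ 0.1040/0.3790 ≈ 0.274.
|E| < 1: supply is inelastic over this range.

0.274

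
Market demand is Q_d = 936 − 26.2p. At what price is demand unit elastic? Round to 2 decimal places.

17.86

For linear demand Q_d = a − bp, E = −bp/(a − bp). |E| = 1 ⇒ bp = a − bp ⇒ p = a/(2b).
p = 936/(2·26.2) ≈ 17.86.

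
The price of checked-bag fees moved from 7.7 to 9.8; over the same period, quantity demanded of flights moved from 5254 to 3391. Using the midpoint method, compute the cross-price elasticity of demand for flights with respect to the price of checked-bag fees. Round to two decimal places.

-1.80

%ΔQ_x = (3391 − 5254)/[(5254+3391)/2] = -1863/4322.5 ≈ -0.4310.
%ΔP_y = (9.8 − 7.7)/[(7.7+9.8)/2] ≈ 0.2400.
E_xy = -0.4310/0.2400 ≈ -1.80.
E_xy < 0, so flights and checked-bag fees are complements.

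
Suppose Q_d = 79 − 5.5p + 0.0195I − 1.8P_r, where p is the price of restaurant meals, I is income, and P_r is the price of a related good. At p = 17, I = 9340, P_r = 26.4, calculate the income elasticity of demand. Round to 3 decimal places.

Q_d = 79 − 5.5(17) + 0.0195(9340) − 1.8(26.4) = 79 − 93.5 + 182.13 − 47.52 = 120.11.
∂Q_d/∂I = +0.0195, so E_I = 0.0195·(9340/120.11) ≈ 1.516.
E_I > 1: normal good (luxury).

1.516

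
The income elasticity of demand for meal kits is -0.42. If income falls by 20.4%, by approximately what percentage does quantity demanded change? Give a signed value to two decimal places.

%ΔQ ≈ E × %ΔI = (-0.42) × (-20.4%) ≈ 8.57%.

8.57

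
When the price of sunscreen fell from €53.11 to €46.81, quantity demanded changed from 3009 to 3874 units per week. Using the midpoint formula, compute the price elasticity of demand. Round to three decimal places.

-1.993

%ΔQ = (3874 − 3009)/[(3009 + 3874)/2] = 865/3441.5 ≈ 0.2513.
%ΔP = (46.81 − 53.11)/[(53.11 + 46.81)/2] = -6.3/49.96 ≈ -0.1261.
Arc elasticity E = %ΔQ/%ΔP ≈ 0.2513/-0.1261 ≈ -1.993.
|E| > 1: demand is elastic over this range.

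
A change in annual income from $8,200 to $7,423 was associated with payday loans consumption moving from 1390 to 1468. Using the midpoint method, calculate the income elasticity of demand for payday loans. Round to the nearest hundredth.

-0.55

%ΔQ = (1468 − 1390)/[(1390+1468)/2] = 78/1429 ≈ 0.0546.
%ΔY = (7,423 − 8,200)/[(8,200+7,423)/2] = -777/7811.5 ≈ -0.0995.
E_I = %ΔQ/%ΔY ≈ -0.55.
E_I < 0: inferior good.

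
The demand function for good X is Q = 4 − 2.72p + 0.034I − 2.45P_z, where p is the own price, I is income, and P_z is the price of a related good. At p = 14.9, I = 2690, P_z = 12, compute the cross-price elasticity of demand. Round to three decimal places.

First evaluate Q: 4 − 2.72(14.9) + 0.034(2690) − 2.45(12) = 4 − 40.528 + 91.46 − 29.4 = 25.532.
∂Q/∂P_z = −2.45, so E_xy = -2.45·(12/25.532) ≈ -1.151.
E_xy < 0: the goods are complements.

-1.151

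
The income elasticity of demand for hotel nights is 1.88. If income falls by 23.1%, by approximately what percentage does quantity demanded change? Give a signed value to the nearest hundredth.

%ΔQ ≈ E × %ΔI = (1.88) × (-23.1%) ≈ -43.43%.

-43.43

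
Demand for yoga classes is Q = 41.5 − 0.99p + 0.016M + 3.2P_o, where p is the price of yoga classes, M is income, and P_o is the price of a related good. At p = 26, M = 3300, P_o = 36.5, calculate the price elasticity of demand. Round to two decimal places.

-0.14

Evaluating quantity at (p, M, P_o) gives Q = 41.5 − 0.99(26) + 0.016(3300) + 3.2(36.5) = 41.5 − 25.74 + 52.8 + 116.8 = 185.36.
∂Q/∂p = −0.99, so E_p = (−0.99)·(26/185.36) ≈ -0.14.
|E_p| < 1: demand is inelastic.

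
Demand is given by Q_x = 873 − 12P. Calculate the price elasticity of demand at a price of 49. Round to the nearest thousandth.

At P = 49, Q_x = 285.
dQ_x/dP = −12.
Point elasticity E = (dQ_x/dP)·(P/Q_x) = -12 × 49/285 ≈ -2.063.
|E| > 1, so demand is elastic at this price.

-2.063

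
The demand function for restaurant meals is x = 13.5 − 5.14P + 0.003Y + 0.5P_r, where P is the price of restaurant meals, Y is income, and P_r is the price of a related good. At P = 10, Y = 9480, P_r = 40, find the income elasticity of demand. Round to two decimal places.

x = 13.5 − 5.14(10) + 0.003(9480) + 0.5(40) = 13.5 − 51.4 + 28.44 + 20 = 10.54.
∂x/∂Y = +0.003, so E_I = 0.003·(9480/10.54) ≈ 2.70.
E_I > 1: normal good (luxury).

2.70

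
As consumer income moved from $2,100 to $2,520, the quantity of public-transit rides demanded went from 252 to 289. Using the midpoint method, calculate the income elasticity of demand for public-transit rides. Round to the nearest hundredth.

%ΔQ = (289 − 252)/[(252+289)/2] = 37/270.5 ≈ 0.1368.
%ΔY = (2,520 − 2,100)/[(2,100+2,520)/2] = 420/2310 ≈ 0.1818.
E_I = %ΔQ/%ΔY ≈ 0.75.
E_I ∈ (0,1): normal good (necessity).

0.75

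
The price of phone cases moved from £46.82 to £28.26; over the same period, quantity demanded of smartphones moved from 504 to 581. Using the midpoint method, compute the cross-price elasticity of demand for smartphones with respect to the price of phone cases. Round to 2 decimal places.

-0.29

%ΔQ_x = (581 − 504)/[(504+581)/2] = 77/542.5 ≈ 0.1419.
%ΔP_y = (28.26 − 46.82)/[(46.82+28.26)/2] ≈ -0.4944.
E_xy = 0.1419/-0.4944 ≈ -0.29.
E_xy < 0, so smartphones and phone cases are complements.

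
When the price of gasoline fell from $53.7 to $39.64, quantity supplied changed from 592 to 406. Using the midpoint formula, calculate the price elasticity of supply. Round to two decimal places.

1.24

%ΔQ = (406 − 592)/[(592 + 406)/2] = -186/499 ≈ -0.3727.
%Δp = (39.64 − 53.7)/[(53.7 + 39.64)/2] = -14.06/46.67 ≈ -0.3013.
Arc elasticity E = %ΔQ/%Δp ≈ -0.3727/-0.3013 ≈ 1.24.
|E| > 1: supply is elastic over this range.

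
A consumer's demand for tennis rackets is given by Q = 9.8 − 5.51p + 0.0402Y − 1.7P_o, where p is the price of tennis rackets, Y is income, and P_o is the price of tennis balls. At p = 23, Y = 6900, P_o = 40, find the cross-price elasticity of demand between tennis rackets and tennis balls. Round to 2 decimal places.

Q = 9.8 − 5.51(23) + 0.0402(6900) − 1.7(40) = 9.8 − 126.73 + 277.38 − 68 = 92.45.
∂Q/∂P_o = −1.7, so E_xy = -1.7·(40/92.45) ≈ -0.74.
E_xy < 0: the goods are complements.

-0.74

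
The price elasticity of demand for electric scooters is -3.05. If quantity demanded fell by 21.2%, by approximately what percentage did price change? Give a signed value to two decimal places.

6.95

%ΔQ ≈ E × %ΔP ⇒ %ΔP = %ΔQ / E = (-21.2%)/(-3.05) ≈ 6.95%.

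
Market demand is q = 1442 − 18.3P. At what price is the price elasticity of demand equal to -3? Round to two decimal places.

Set −bP/(a − bP) = −3 ⇒ bP = 3(a − bP) ⇒ bP(1+3) = 3·a.
P = 3·1442/(18.3·4) ≈ 59.10.

59.10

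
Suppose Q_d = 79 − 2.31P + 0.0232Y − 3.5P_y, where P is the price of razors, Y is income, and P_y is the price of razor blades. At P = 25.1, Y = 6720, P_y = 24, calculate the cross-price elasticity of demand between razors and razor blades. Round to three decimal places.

At the given point, Q_d = 79 − 2.31(25.1) + 0.0232(6720) − 3.5(24) = 79 − 57.981 + 155.904 − 84 = 92.923.
∂Q_d/∂P_y = −3.5, so E_xy = -3.5·(24/92.923) ≈ -0.904.
E_xy < 0: the goods are complements.

-0.904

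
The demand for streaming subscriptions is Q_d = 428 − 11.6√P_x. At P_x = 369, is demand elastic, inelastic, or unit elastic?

At P_x = 369, Q_d = 205.1713.
dQ_d/dP_x = −11.6/(2√P_x) = −11.6/(2·19.2094).
Point elasticity E = (dQ_d/dP_x)·(P_x/Q_d) = -0.3019 × 369/205.1713 ≈ -0.543.
|E| ≈ 0.543 < 1, so demand is inelastic.

inelastic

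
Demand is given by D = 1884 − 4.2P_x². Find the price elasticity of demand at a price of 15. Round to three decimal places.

At P_x = 15, D = 939.
dD/dP_x = −2·4.2·P_x = −126.
Point elasticity E = (dD/dP_x)·(P_x/D) = -126 × 15/939 ≈ -2.013.
|E| > 1, so demand is elastic at this price.

-2.013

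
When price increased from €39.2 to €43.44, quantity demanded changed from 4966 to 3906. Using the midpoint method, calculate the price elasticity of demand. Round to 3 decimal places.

-2.329

%Δq = (3906 − 4966)/[(4966 + 3906)/2] = -1060/4436 ≈ -0.2390.
%Δp = (43.44 − 39.2)/[(39.2 + 43.44)/2] = 4.24/41.32 ≈ 0.1026.
Arc elasticity E = %Δq/%Δp ≈ -0.2390/0.1026 ≈ -2.329.
|E| > 1: demand is elastic over this range.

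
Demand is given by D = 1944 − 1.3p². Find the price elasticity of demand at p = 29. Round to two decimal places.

-2.57

At p = 29, D = 850.7.
dD/dp = −2·1.3·p = −75.4.
Point elasticity E = (dD/dp)·(p/D) = -75.4 × 29/850.7 ≈ -2.57.
|E| > 1, so demand is elastic at this price.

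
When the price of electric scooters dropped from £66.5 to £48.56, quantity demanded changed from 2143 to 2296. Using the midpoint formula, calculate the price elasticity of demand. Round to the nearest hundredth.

%Δq = (2296 − 2143)/[(2143 + 2296)/2] = 153/2219.5 ≈ 0.0689.
%ΔP = (48.56 − 66.5)/[(66.5 + 48.56)/2] = -17.94/57.53 ≈ -0.3118.
Arc elasticity E = %Δq/%ΔP ≈ 0.0689/-0.3118 ≈ -0.22.
|E| < 1: demand is inelastic over this range.

-0.22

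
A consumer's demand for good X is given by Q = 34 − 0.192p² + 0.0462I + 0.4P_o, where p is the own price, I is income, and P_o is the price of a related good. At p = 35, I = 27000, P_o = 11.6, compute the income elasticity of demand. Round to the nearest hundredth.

First evaluate Q: 34 − 0.192(35)² + 0.0462(27000) + 0.4(11.6) = 34 − 235.2 + 1247.4 + 4.64 = 1050.84.
∂Q/∂I = +0.0462, so E_I = 0.0462·(27000/1050.84) ≈ 1.19.
E_I > 1: normal good (luxury).

1.19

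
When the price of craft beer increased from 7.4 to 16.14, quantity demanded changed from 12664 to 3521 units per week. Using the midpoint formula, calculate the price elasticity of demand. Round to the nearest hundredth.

%Δq = (3521 − 12664)/[(12664 + 3521)/2] = -9143/8092.5 ≈ -1.1298.
%ΔP = (16.14 − 7.4)/[(7.4 + 16.14)/2] = 8.74/11.77 ≈ 0.7426.
Arc elasticity E = %Δq/%ΔP ≈ -1.1298/0.7426 ≈ -1.52.
|E| > 1: demand is elastic over this range.

-1.52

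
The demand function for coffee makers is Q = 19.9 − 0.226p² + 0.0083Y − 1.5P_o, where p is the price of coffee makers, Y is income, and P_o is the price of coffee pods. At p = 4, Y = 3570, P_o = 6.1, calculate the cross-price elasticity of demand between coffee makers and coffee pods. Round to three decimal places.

-0.249

Q = 19.9 − 0.226(4)² + 0.0083(3570) − 1.5(6.1) = 19.9 − 3.616 + 29.631 − 9.15 = 36.765.
∂Q/∂P_o = −1.5, so E_xy = -1.5·(6.1/36.765) ≈ -0.249.
E_xy < 0: the goods are complements.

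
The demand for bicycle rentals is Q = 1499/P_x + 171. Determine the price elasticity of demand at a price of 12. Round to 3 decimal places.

-0.422

At P_x = 12, Q = 295.9167.
dQ/dP_x = −1499/P_x² = −10.4097.
Point elasticity E = (dQ/dP_x)·(P_x/Q) = -10.4097 × 12/295.9167 ≈ -0.422.
|E| < 1, so demand is inelastic at this price.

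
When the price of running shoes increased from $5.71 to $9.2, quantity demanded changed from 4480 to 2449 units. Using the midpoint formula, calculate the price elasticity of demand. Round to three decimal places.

%ΔQ = (2449 − 4480)/[(4480 + 2449)/2] = -2031/3464.5 ≈ -0.5862.
%Δp = (9.2 − 5.71)/[(5.71 + 9.2)/2] = 3.49/7.455 ≈ 0.4681.
Arc elasticity E = %ΔQ/%Δp ≈ -0.5862/0.4681 ≈ -1.252.
|E| > 1: demand is elastic over this range.

-1.252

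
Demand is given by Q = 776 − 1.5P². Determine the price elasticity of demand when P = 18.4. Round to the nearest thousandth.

-3.788

At P = 18.4, Q = 268.16.
dQ/dP = −2·1.5·P = −55.2.
Point elasticity E = (dQ/dP)·(P/Q) = -55.2 × 18.4/268.16 ≈ -3.788.
|E| > 1, so demand is elastic at this price.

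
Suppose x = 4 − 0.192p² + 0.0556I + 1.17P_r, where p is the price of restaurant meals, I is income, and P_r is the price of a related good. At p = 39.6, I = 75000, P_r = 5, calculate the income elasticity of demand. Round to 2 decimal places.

Evaluating quantity at (p, I, P_r) gives x = 4 − 0.192(39.6)² + 0.0556(75000) + 1.17(5) = 4 − 301.0867 + 4170 + 5.85 = 3878.7633.
∂x/∂I = +0.0556, so E_I = 0.0556·(75000/3878.7633) ≈ 1.08.
E_I > 1: normal good (luxury).

1.08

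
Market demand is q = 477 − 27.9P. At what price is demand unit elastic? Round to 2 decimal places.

For linear demand q = a − bP, E = −bP/(a − bP). |E| = 1 ⇒ bP = a − bP ⇒ P = a/(2b).
P = 477/(2·27.9) ≈ 8.55.

8.55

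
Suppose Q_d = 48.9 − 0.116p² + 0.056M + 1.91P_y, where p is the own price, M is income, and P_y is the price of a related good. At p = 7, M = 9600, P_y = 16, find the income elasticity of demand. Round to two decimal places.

0.88

Substituting, Q_d = 48.9 − 0.116(7)² + 0.056(9600) + 1.91(16) = 48.9 − 5.684 + 537.6 + 30.56 = 611.376.
∂Q_d/∂M = +0.056, so E_I = 0.056·(9600/611.376) ≈ 0.88.
E_I ∈ (0,1): normal good (necessity).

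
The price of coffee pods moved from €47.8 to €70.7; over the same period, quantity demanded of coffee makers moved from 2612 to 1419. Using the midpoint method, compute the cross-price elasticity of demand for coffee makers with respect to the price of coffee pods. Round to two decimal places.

%ΔQ_x = (1419 − 2612)/[(2612+1419)/2] = -1193/2015.5 ≈ -0.5919.
%ΔP_y = (70.7 − 47.8)/[(47.8+70.7)/2] ≈ 0.3865.
E_xy = -0.5919/0.3865 ≈ -1.53.
E_xy < 0, so coffee makers and coffee pods are complements.

-1.53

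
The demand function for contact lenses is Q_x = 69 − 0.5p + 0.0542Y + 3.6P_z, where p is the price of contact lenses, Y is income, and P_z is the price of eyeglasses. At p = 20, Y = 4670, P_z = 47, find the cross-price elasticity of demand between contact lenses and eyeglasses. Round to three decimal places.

Evaluating quantity at (p, Y, P_z) gives Q_x = 69 − 0.5(20) + 0.0542(4670) + 3.6(47) = 69 − 10 + 253.114 + 169.2 = 481.314.
∂Q_x/∂P_z = +3.6, so E_xy = 3.6·(47/481.314) ≈ 0.352.
E_xy > 0: the goods are substitutes.

0.352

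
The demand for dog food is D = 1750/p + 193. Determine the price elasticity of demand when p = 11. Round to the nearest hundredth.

At p = 11, D = 352.0909.
dD/dp = −1750/p² = −14.4628.
Point elasticity E = (dD/dp)·(p/D) = -14.4628 × 11/352.0909 ≈ -0.45.
|E| < 1, so demand is inelastic at this price.

-0.45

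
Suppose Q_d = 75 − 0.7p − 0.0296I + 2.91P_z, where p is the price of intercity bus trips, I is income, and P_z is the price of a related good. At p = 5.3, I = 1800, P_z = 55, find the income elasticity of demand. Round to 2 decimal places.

-0.30

Evaluating quantity at (p, I, P_z) gives Q_d = 75 − 0.7(5.3) − 0.0296(1800) + 2.91(55) = 75 − 3.71 − 53.28 + 160.05 = 178.06.
∂Q_d/∂I = −0.0296, so E_I = -0.0296·(1800/178.06) ≈ -0.30.
E_I < 0: inferior good.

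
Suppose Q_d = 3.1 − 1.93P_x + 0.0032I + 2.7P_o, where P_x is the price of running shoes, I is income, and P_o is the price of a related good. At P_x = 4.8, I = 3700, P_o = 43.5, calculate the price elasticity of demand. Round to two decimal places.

At the given point, Q_d = 3.1 − 1.93(4.8) + 0.0032(3700) + 2.7(43.5) = 3.1 − 9.264 + 11.84 + 117.45 = 123.126.
∂Q_d/∂P_x = −1.93, so E_p = (−1.93)·(4.8/123.126) ≈ -0.08.
|E_p| < 1: demand is inelastic.

-0.08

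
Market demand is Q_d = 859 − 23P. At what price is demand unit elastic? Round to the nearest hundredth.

18.67

For linear demand Q_d = a − bP, E = −bP/(a − bP). |E| = 1 ⇒ bP = a − bP ⇒ P = a/(2b).
P = 859/(2·23) ≈ 18.67.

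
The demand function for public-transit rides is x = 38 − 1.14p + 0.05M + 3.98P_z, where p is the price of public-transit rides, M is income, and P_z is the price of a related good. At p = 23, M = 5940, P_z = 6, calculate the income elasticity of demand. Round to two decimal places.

First evaluate x: 38 − 1.14(23) + 0.05(5940) + 3.98(6) = 38 − 26.22 + 297 + 23.88 = 332.66.
∂x/∂M = +0.05, so E_I = 0.05·(5940/332.66) ≈ 0.89.
E_I ∈ (0,1): normal good (necessity).

0.89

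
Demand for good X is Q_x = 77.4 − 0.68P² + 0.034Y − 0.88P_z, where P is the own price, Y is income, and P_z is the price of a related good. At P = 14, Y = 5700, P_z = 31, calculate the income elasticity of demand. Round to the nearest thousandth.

At the given point, Q_x = 77.4 − 0.68(14)² + 0.034(5700) − 0.88(31) = 77.4 − 133.28 + 193.8 − 27.28 = 110.64.
∂Q_x/∂Y = +0.034, so E_I = 0.034·(5700/110.64) ≈ 1.752.
E_I > 1: normal good (luxury).

1.752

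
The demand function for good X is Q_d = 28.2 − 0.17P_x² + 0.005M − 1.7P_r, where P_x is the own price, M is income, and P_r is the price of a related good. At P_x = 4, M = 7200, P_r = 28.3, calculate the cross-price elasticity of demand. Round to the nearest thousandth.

Substituting, Q_d = 28.2 − 0.17(4)² + 0.005(7200) − 1.7(28.3) = 28.2 − 2.72 + 36 − 48.11 = 13.37.
∂Q_d/∂P_r = −1.7, so E_xy = -1.7·(28.3/13.37) ≈ -3.598.
E_xy < 0: the goods are complements.

-3.598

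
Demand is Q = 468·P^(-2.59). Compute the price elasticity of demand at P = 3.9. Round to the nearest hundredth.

For a Cobb–Douglas (constant-elasticity) form Q = A·P^α·…, the elasticity with respect to P equals the exponent α at every point.
Here the exponent on P is -2.59, so the price elasticity of demand is -2.59.

-2.59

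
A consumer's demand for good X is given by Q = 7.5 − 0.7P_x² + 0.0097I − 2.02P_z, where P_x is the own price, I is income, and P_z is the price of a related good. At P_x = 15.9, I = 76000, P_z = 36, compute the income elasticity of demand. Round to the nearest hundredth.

Evaluating quantity at (P_x, I, P_z) gives Q = 7.5 − 0.7(15.9)² + 0.0097(76000) − 2.02(36) = 7.5 − 176.967 + 737.2 − 72.72 = 495.013.
∂Q/∂I = +0.0097, so E_I = 0.0097·(76000/495.013) ≈ 1.49.
E_I > 1: normal good (luxury).

1.49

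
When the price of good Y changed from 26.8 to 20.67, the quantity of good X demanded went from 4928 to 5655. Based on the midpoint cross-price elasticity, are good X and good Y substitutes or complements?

complements

%ΔQ_x = (5655 − 4928)/[(4928+5655)/2] = 727/5291.5 ≈ 0.1374.
%ΔP_y = (20.67 − 26.8)/[(26.8+20.67)/2] ≈ -0.2583.
E_xy = 0.1374/-0.2583 ≈ -0.532.
E_xy < 0, so the goods are complements.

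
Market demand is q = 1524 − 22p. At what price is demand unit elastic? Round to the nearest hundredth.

34.64

For linear demand q = a − bp, E = −bp/(a − bp). |E| = 1 ⇒ bp = a − bp ⇒ p = a/(2b).
p = 1524/(2·22) ≈ 34.64.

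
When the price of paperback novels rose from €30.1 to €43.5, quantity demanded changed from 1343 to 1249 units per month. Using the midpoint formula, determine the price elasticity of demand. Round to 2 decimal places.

%ΔQ = (1249 − 1343)/[(1343 + 1249)/2] = -94/1296 ≈ -0.0725.
%Δp = (43.5 − 30.1)/[(30.1 + 43.5)/2] = 13.4/36.8 ≈ 0.3641.
Arc elasticity E = %ΔQ/%Δp ≈ -0.0725/0.3641 ≈ -0.20.
|E| < 1: demand is inelastic over this range.

-0.20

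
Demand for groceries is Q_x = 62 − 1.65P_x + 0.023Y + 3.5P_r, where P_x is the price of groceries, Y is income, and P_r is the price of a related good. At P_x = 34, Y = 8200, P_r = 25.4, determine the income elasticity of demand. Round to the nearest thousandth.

Substituting, Q_x = 62 − 1.65(34) + 0.023(8200) + 3.5(25.4) = 62 − 56.1 + 188.6 + 88.9 = 283.4.
∂Q_x/∂Y = +0.023, so E_I = 0.023·(8200/283.4) ≈ 0.665.
E_I ∈ (0,1): normal good (necessity).

0.665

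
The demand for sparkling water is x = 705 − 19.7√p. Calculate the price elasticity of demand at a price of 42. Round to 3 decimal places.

-0.111

At p = 42, x = 577.3294.
dx/dp = −19.7/(2√p) = −19.7/(2·6.4807).
Point elasticity E = (dx/dp)·(p/x) = -1.5199 × 42/577.3294 ≈ -0.111.
|E| < 1, so demand is inelastic at this price.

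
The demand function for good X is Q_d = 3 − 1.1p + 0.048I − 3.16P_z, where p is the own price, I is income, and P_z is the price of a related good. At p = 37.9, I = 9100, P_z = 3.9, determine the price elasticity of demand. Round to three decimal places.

-0.108

At the given point, Q_d = 3 − 1.1(37.9) + 0.048(9100) − 3.16(3.9) = 3 − 41.69 + 436.8 − 12.324 = 385.786.
∂Q_d/∂p = −1.1, so E_p = (−1.1)·(37.9/385.786) ≈ -0.108.
|E_p| < 1: demand is inelastic.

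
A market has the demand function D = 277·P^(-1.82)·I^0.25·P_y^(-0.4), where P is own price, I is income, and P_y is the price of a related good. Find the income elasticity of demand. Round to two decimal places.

0.25

For a Cobb–Douglas (constant-elasticity) form D = A·I^α·…, the elasticity with respect to I equals the exponent α at every point.
Here the exponent on I is 0.25, so the income elasticity of demand is 0.25.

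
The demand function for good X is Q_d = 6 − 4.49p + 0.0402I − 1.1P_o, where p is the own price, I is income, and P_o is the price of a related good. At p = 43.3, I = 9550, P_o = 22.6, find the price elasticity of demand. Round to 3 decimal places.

At the given point, Q_d = 6 − 4.49(43.3) + 0.0402(9550) − 1.1(22.6) = 6 − 194.417 + 383.91 − 24.86 = 170.633.
∂Q_d/∂p = −4.49, so E_p = (−4.49)·(43.3/170.633) ≈ -1.139.
|E_p| > 1: demand is elastic.

-1.139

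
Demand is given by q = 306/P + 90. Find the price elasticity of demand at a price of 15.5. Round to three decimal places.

-0.180

At P = 15.5, q = 109.7419.
dq/dP = −306/P² = −1.2737.
Point elasticity E = (dq/dP)·(P/q) = -1.2737 × 15.5/109.7419 ≈ -0.180.
|E| < 1, so demand is inelastic at this price.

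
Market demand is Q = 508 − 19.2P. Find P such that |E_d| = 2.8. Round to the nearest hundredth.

19.50

Set −bP/(a − bP) = −2.8 ⇒ bP = 2.8(a − bP) ⇒ bP(1+2.8) = 2.8·a.
P = 2.8·508/(19.2·3.8) ≈ 19.50.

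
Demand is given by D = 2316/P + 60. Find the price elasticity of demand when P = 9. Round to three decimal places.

At P = 9, D = 317.3333.
dD/dP = −2316/P² = −28.5926.
Point elasticity E = (dD/dP)·(P/D) = -28.5926 × 9/317.3333 ≈ -0.811.
|E| < 1, so demand is inelastic at this price.

-0.811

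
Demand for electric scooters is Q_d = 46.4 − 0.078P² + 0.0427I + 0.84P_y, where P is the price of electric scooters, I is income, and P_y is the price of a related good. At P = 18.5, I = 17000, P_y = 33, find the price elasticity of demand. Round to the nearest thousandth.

-0.069

At the given point, Q_d = 46.4 − 0.078(18.5)² + 0.0427(17000) + 0.84(33) = 46.4 − 26.6955 + 725.9 + 27.72 = 773.3245.
∂Q_d/∂P = −2·0.078·P = -2.886, so E_p = -2.886·(18.5/773.3245) ≈ -0.069.
|E_p| < 1: demand is inelastic.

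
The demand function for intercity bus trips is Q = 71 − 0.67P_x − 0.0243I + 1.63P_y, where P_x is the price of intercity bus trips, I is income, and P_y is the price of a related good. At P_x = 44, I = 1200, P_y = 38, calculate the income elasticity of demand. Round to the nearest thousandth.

-0.392

Q = 71 − 0.67(44) − 0.0243(1200) + 1.63(38) = 71 − 29.48 − 29.16 + 61.94 = 74.3.
∂Q/∂I = −0.0243, so E_I = -0.0243·(1200/74.3) ≈ -0.392.
E_I < 0: inferior good.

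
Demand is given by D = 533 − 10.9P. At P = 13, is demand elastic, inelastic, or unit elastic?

inelastic

At P = 13, D = 391.3.
dD/dP = −10.9.
Point elasticity E = (dD/dP)·(P/D) = -10.9 × 13/391.3 ≈ -0.362.
|E| ≈ 0.362 < 1, so demand is inelastic.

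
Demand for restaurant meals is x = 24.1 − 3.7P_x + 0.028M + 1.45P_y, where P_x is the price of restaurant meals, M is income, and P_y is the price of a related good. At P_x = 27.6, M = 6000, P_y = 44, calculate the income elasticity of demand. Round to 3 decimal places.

First evaluate x: 24.1 − 3.7(27.6) + 0.028(6000) + 1.45(44) = 24.1 − 102.12 + 168 + 63.8 = 153.78.
∂x/∂M = +0.028, so E_I = 0.028·(6000/153.78) ≈ 1.092.
E_I > 1: normal good (luxury).

1.092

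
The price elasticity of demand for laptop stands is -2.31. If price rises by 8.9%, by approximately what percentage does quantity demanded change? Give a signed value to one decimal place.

-20.6

%ΔQ ≈ E × %ΔP = (-2.31) × (8.9%) ≈ -20.6%.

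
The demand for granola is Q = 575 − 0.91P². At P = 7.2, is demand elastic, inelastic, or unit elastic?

At P = 7.2, Q = 527.8256.
dQ/dP = −2·0.91·P = −13.104.
Point elasticity E = (dQ/dP)·(P/Q) = -13.104 × 7.2/527.8256 ≈ -0.179.
|E| ≈ 0.179 < 1, so demand is inelastic.

inelastic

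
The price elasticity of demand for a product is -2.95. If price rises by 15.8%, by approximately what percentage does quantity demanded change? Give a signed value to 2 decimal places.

-46.61

%ΔQ ≈ E × %ΔP = (-2.95) × (15.8%) = -46.61%.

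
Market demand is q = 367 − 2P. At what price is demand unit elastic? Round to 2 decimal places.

For linear demand q = a − bP, E = −bP/(a − bP). |E| = 1 ⇒ bP = a − bP ⇒ P = a/(2b).
P = 367/(2·2) = 91.75.

91.75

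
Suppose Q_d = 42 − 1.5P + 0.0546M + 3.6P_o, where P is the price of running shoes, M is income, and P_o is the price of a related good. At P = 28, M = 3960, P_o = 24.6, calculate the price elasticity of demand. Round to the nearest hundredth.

Substituting, Q_d = 42 − 1.5(28) + 0.0546(3960) + 3.6(24.6) = 42 − 42 + 216.216 + 88.56 = 304.776.
∂Q_d/∂P = −1.5, so E_p = (−1.5)·(28/304.776) ≈ -0.14.
|E_p| < 1: demand is inelastic.

-0.14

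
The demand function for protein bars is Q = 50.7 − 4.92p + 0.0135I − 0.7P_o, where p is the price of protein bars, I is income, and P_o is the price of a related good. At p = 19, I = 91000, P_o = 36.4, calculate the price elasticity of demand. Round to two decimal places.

Substituting, Q = 50.7 − 4.92(19) + 0.0135(91000) − 0.7(36.4) = 50.7 − 93.48 + 1228.5 − 25.48 = 1160.24.
∂Q/∂p = −4.92, so E_p = (−4.92)·(19/1160.24) ≈ -0.08.
|E_p| < 1: demand is inelastic.

-0.08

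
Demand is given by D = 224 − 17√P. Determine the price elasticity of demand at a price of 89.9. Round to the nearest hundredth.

-1.28

At P = 89.9, D = 62.8135.
dD/dP = −17/(2√P) = −17/(2·9.4816).
Point elasticity E = (dD/dP)·(P/D) = -0.8965 × 89.9/62.8135 ≈ -1.28.
|E| > 1, so demand is elastic at this price.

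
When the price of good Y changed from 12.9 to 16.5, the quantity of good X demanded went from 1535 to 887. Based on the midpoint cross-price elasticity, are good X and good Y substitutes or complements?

%ΔQ_x = (887 − 1535)/[(1535+887)/2] = -648/1211 ≈ -0.5351.
%ΔP_y = (16.5 − 12.9)/[(12.9+16.5)/2] ≈ 0.2449.
E_xy = -0.5351/0.2449 ≈ -2.185.
E_xy < 0, so the goods are complements.

complements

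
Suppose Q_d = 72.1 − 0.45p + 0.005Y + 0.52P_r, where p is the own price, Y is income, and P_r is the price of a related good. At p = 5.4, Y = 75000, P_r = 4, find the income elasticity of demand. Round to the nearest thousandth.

At the given point, Q_d = 72.1 − 0.45(5.4) + 0.005(75000) + 0.52(4) = 72.1 − 2.43 + 375 + 2.08 = 446.75.
∂Q_d/∂Y = +0.005, so E_I = 0.005·(75000/446.75) ≈ 0.839.
E_I ∈ (0,1): normal good (necessity).

0.839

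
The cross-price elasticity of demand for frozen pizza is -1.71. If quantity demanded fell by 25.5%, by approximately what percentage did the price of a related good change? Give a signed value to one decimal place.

%ΔQ ≈ E × %ΔP_y ⇒ %ΔP_y = %ΔQ / E = (-25.5%)/(-1.71) ≈ 14.9%.

14.9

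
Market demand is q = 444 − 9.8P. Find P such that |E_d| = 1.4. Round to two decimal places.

26.43

Set −bP/(a − bP) = −1.4 ⇒ bP = 1.4(a − bP) ⇒ bP(1+1.4) = 1.4·a.
P = 1.4·444/(9.8·2.4) ≈ 26.43.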